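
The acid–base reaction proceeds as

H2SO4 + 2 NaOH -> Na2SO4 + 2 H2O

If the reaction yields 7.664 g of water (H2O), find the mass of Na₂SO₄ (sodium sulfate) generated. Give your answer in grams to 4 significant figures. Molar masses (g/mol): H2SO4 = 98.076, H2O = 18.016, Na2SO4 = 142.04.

n(H2O) = 7.6640 g / 18.016 g/mol = 0.42540 mol.
From the equation the H2O:Na2SO4 mole ratio is 2:1, so n(Na2SO4) = 0.42540 × 1/2 = 0.21270 mol.
Mass of Na2SO4 = 0.21270 mol × 142.04 g/mol = 30.212 g.

30.21 g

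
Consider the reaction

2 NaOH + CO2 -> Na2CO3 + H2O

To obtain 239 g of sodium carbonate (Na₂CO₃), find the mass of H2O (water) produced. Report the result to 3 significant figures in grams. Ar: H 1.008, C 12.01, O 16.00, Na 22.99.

40.6 g

M(Na2CO3) = 2(22.99) + 12.01 + 3(16.00) = 105.99 g/mol.
M(H2O) = 2(1.008) + 16.00 = 18.016 g/mol.
n(Na2CO3) = 239.0 g / 105.99 g/mol = 2.255 mol.
From the equation the Na2CO3:H2O mole ratio is 1:1, so n(H2O) = 2.255 × 1/1 = 2.255 mol.
Mass of H2O = 2.255 mol × 18.016 g/mol = 40.62 g.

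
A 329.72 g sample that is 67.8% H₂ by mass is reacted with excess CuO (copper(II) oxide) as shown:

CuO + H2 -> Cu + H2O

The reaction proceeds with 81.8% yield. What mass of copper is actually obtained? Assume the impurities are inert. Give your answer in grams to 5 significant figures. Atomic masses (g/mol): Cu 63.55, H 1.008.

5764.4 g

Pure H2 available = 329.72 g × 0.678 = 223.550 g.
M(H2) = 2(1.008) = 2.016 g/mol.
M(Cu) = 63.55 g/mol.
n(H2) = 223.550 g / 2.016 g/mol = 110.888 mol.
From the equation the H2:Cu mole ratio is 1:1, so n(Cu) = 110.888 × 1/1 = 110.888 mol.
Mass of Cu = 110.888 mol × 63.55 g/mol = 7046.93 g.
Actual mass collected = 7046.93 g × 0.818 = 5764.39 g.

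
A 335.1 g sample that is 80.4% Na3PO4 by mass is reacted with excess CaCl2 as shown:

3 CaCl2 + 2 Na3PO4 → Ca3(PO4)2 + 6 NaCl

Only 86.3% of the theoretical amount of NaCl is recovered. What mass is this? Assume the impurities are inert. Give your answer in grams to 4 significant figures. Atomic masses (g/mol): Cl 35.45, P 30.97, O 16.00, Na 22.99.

248.6 g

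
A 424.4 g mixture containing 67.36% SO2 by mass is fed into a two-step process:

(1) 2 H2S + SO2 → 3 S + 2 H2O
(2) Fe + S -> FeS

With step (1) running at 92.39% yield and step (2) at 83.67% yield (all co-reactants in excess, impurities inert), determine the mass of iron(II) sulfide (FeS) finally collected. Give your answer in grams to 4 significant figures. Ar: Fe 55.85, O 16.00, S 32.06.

909.8 g

Pure SO2 = 424.4 × 0.6736 = 285.88 g.
M(SO2) = 32.06 + 2(16.00) = 64.06 g/mol.
M(FeS) = 55.85 + 32.06 = 87.91 g/mol.
n(SO2) = 285.88 / 64.06 = 4.4626 mol.
Step 1 (SO2:S = 1:3): theoretical n(S) = 13.388 mol; at 92.39% yield, n(S) = 12.369 mol.
Step 2 (S:FeS = 1:1): theoretical n(FeS) = 12.369 mol, so theoretical mass = 12.369 × 87.91 = 1087.4 g.
At 83.67% yield, actual mass of FeS = 1087.4 × 0.8367 = 909.80 g.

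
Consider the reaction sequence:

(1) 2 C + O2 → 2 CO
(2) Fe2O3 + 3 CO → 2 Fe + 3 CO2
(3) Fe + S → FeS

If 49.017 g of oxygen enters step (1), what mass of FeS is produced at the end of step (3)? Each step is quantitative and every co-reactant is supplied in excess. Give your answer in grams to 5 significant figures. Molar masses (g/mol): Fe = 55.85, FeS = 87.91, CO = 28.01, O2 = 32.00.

179.55 g

n(O2) = 49.017 / 32.00 = 1.53178 mol.
Reaction (1): O2→CO ratio 1:2 ⇒ n(CO) = 3.06356 mol.
Reaction (2): CO→Fe ratio 3:2 ⇒ n(Fe) = 2.04238 mol.
Reaction (3): Fe→FeS ratio 1:1 ⇒ n(FeS) = 2.04238 mol.
Mass of FeS = 2.04238 × 87.91 = 179.545 g.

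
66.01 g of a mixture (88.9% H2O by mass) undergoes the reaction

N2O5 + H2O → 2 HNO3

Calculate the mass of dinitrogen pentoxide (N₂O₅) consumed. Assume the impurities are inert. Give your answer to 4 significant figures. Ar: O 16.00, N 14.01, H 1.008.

Mass of pure H2O = 66.01 g × 0.889 = 58.683 g.
M(H2O) = 2(1.008) + 16.00 = 18.016 g/mol.
M(N2O5) = 2(14.01) + 5(16.00) = 108.02 g/mol.
n(H2O) = 58.683 g / 18.016 g/mol = 3.2573 mol.
From the equation the H2O:N2O5 mole ratio is 1:1, so n(N2O5) = 3.2573 × 1/1 = 3.2573 mol.
Mass of N2O5 = 3.2573 mol × 108.02 g/mol = 351.85 g.

351.8 g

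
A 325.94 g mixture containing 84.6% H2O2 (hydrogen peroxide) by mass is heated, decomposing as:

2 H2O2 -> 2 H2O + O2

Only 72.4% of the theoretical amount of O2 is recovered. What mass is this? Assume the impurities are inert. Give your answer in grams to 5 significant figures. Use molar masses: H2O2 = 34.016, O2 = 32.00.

Pure H2O2 available = 325.94 g × 0.846 = 275.745 g.
n(H2O2) = 275.745 g / 34.016 g/mol = 8.10634 mol.
From the equation the H2O2:O2 mole ratio is 2:1, so n(O2) = 8.10634 × 1/2 = 4.05317 mol.
Mass of O2 = 4.05317 mol × 32.00 g/mol = 129.701 g.
Actual mass collected = 129.701 g × 0.724 = 93.9038 g.

93.904 g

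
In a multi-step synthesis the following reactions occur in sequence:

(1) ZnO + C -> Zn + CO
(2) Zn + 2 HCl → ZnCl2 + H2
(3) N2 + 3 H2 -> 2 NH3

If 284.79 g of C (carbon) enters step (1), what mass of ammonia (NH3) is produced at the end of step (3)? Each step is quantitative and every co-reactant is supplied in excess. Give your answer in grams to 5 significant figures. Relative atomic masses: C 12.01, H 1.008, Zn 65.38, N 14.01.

M(C) = 12.01 g/mol.
M(NH3) = 14.01 + 3(1.008) = 17.034 g/mol.
n(C) = 284.79 / 12.01 = 23.7127 mol.
Reaction (1): C→Zn ratio 1:1 ⇒ n(Zn) = 23.7127 mol.
Reaction (2): Zn→H2 ratio 1:1 ⇒ n(H2) = 23.7127 mol.
Reaction (3): H2→NH3 ratio 3:2 ⇒ n(NH3) = 15.8085 mol.
Mass of NH3 = 15.8085 × 17.034 = 269.282 g.

269.28 g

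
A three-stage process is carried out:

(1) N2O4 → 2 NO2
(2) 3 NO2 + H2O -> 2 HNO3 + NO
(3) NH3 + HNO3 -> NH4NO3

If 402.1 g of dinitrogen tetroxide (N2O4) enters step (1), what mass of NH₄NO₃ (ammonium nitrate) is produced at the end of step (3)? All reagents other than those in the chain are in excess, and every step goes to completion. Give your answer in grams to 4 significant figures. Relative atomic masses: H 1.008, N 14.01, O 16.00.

466.4 g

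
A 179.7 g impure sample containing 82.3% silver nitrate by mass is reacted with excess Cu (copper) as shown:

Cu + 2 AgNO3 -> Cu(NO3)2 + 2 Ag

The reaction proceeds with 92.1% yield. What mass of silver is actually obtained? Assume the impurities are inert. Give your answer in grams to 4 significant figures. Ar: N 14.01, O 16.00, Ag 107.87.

86.49 g

Pure AgNO3 available = 179.7 g × 0.823 = 147.89 g.
M(AgNO3) = 107.87 + 14.01 + 3(16.00) = 169.88 g/mol.
M(Ag) = 107.87 g/mol.
n(AgNO3) = 147.89 g / 169.88 g/mol = 0.87057 mol.
From the equation the AgNO3:Ag mole ratio is 2:2, so n(Ag) = 0.87057 × 2/2 = 0.87057 mol.
Mass of Ag = 0.87057 mol × 107.87 g/mol = 93.909 g.
Actual mass collected = 93.909 g × 0.921 = 86.490 g.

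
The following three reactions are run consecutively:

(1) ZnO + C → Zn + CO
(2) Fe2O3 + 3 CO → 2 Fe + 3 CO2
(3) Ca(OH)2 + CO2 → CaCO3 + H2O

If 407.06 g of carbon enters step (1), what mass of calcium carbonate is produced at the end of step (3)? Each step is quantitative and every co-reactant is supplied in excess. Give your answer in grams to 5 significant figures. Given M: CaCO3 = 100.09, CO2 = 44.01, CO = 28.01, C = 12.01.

3392.4 g

n(C) = 407.06 / 12.01 = 33.8934 mol.
Reaction (1): C→CO ratio 1:1 ⇒ n(CO) = 33.8934 mol.
Reaction (2): CO→CO2 ratio 3:3 ⇒ n(CO2) = 33.8934 mol.
Reaction (3): CO2→CaCO3 ratio 1:1 ⇒ n(CaCO3) = 33.8934 mol.
Mass of CaCO3 = 33.8934 × 100.09 = 3392.39 g.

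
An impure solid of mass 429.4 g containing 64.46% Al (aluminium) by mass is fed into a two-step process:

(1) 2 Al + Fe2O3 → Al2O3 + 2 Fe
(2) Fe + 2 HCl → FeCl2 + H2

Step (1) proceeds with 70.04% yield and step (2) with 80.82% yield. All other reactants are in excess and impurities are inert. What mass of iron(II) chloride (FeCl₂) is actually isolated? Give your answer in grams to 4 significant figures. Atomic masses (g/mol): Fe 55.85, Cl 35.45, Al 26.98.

Pure Al = 429.4 × 0.6446 = 276.79 g.
M(Al) = 26.98 g/mol.
M(FeCl2) = 55.85 + 2(35.45) = 126.75 g/mol.
n(Al) = 276.79 / 26.98 = 10.259 mol.
Step 1 (Al:Fe = 2:2): theoretical n(Fe) = 10.259 mol; at 70.04% yield, n(Fe) = 7.1855 mol.
Step 2 (Fe:FeCl2 = 1:1): theoretical n(FeCl2) = 7.1855 mol, so theoretical mass = 7.1855 × 126.75 = 910.76 g.
At 80.82% yield, actual mass of FeCl2 = 910.76 × 0.8082 = 736.08 g.

736.1 g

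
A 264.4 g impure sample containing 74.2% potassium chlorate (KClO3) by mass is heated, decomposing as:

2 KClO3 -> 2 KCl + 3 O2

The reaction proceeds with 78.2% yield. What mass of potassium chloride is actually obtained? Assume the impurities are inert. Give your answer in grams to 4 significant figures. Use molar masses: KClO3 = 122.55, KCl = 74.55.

Pure KClO3 available = 264.4 g × 0.742 = 196.18 g.
n(KClO3) = 196.18 g / 122.55 g/mol = 1.6009 mol.
From the equation the KClO3:KCl mole ratio is 2:2, so n(KCl) = 1.6009 × 2/2 = 1.6009 mol.
Mass of KCl = 1.6009 mol × 74.55 g/mol = 119.34 g.
Actual mass collected = 119.34 g × 0.782 = 93.327 g.

93.33 g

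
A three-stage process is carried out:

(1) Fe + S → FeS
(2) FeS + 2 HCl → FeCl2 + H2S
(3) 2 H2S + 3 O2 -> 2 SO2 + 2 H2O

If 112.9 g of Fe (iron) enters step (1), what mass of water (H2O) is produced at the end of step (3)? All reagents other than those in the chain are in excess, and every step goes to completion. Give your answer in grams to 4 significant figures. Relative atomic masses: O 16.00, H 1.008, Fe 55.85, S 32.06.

M(Fe) = 55.85 g/mol.
M(H2O) = 2(1.008) + 16.00 = 18.016 g/mol.
n(Fe) = 112.9 / 55.85 = 2.0215 mol.
Reaction (1): Fe→FeS ratio 1:1 ⇒ n(FeS) = 2.0215 mol.
Reaction (2): FeS→H2S ratio 1:1 ⇒ n(H2S) = 2.0215 mol.
Reaction (3): H2S→H2O ratio 2:2 ⇒ n(H2O) = 2.0215 mol.
Mass of H2O = 2.0215 × 18.016 = 36.419 g.

36.42 g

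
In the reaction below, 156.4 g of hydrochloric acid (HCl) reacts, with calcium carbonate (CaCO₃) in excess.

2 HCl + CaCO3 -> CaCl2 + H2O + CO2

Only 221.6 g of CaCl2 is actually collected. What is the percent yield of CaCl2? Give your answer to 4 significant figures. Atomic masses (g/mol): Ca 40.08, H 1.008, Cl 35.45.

M(HCl) = 1.008 + 35.45 = 36.458 g/mol.
M(CaCl2) = 40.08 + 2(35.45) = 110.98 g/mol.
n(HCl) = 156.40 g / 36.458 g/mol = 4.2899 mol.
From the equation the HCl:CaCl2 mole ratio is 2:1, so n(CaCl2) = 4.2899 × 1/2 = 2.1449 mol.
Mass of CaCl2 = 2.1449 mol × 110.98 g/mol = 238.04 g.
This is the theoretical yield. Percent yield = 221.6 g / 238.04 g × 100% = 93.092%.

93.09 %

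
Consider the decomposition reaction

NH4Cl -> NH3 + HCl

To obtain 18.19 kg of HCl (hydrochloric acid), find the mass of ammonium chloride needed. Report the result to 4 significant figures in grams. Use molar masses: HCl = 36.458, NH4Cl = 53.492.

Convert: 18.19 kg = 18190 g.
n(HCl) = 18190 g / 36.458 g/mol = 498.93 mol.
From the equation the HCl:NH4Cl mole ratio is 1:1, so n(NH4Cl) = 498.93 × 1/1 = 498.93 mol.
Mass of NH4Cl = 498.93 mol × 53.492 g/mol = 26689 g.

26690 g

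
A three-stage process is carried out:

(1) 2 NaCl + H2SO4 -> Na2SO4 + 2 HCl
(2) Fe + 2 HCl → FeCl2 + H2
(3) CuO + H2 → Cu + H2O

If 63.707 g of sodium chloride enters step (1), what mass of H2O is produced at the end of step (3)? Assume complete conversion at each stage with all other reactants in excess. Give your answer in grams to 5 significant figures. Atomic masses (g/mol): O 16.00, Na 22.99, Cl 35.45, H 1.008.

M(NaCl) = 22.99 + 35.45 = 58.44 g/mol.
M(H2O) = 2(1.008) + 16.00 = 18.016 g/mol.
n(NaCl) = 63.707 / 58.44 = 1.09013 mol.
Reaction (1): NaCl→HCl ratio 2:2 ⇒ n(HCl) = 1.09013 mol.
Reaction (2): HCl→H2 ratio 2:1 ⇒ n(H2) = 0.545063 mol.
Reaction (3): H2→H2O ratio 1:1 ⇒ n(H2O) = 0.545063 mol.
Mass of H2O = 0.545063 × 18.016 = 9.81986 g.

9.8199 g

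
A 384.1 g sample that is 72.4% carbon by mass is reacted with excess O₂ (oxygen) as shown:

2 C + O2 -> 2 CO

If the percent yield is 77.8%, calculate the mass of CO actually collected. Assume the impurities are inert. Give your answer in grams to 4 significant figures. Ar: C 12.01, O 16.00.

Pure C available = 384.1 g × 0.724 = 278.09 g.
M(C) = 12.01 g/mol.
M(CO) = 12.01 + 16.00 = 28.01 g/mol.
n(C) = 278.09 g / 12.01 g/mol = 23.155 mol.
From the equation the C:CO mole ratio is 2:2, so n(CO) = 23.155 × 2/2 = 23.155 mol.
Mass of CO = 23.155 mol × 28.01 g/mol = 648.56 g.
Actual mass collected = 648.56 g × 0.778 = 504.58 g.

504.6 g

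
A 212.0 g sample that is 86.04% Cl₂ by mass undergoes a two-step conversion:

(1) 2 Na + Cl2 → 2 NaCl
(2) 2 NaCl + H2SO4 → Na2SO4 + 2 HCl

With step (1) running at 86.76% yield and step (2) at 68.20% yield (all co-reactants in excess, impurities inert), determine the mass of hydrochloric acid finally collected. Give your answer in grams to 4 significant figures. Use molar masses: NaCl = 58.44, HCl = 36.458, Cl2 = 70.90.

Pure Cl2 = 212.0 × 0.8604 = 182.40 g.
n(Cl2) = 182.40 / 70.90 = 2.5727 mol.
Step 1 (Cl2:NaCl = 1:2): theoretical n(NaCl) = 5.1454 mol; at 86.76% yield, n(NaCl) = 4.4642 mol.
Step 2 (NaCl:HCl = 2:2): theoretical n(HCl) = 4.4642 mol, so theoretical mass = 4.4642 × 36.458 = 162.75 g.
At 68.20% yield, actual mass of HCl = 162.75 × 0.6820 = 111.00 g.

111.0 g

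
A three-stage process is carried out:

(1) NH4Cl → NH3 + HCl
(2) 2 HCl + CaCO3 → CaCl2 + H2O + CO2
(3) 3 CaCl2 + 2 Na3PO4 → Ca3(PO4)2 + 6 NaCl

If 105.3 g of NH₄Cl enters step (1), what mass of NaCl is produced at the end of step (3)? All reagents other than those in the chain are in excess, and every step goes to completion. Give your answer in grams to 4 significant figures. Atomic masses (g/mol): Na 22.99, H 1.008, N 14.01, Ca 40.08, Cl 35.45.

115.0 g

M(NH4Cl) = 14.01 + 4(1.008) + 35.45 = 53.492 g/mol.
M(NaCl) = 22.99 + 35.45 = 58.44 g/mol.
n(NH4Cl) = 105.3 / 53.492 = 1.9685 mol.
Reaction (1): NH4Cl→HCl ratio 1:1 ⇒ n(HCl) = 1.9685 mol.
Reaction (2): HCl→CaCl2 ratio 2:1 ⇒ n(CaCl2) = 0.98426 mol.
Reaction (3): CaCl2→NaCl ratio 3:6 ⇒ n(NaCl) = 1.9685 mol.
Mass of NaCl = 1.9685 × 58.44 = 115.04 g.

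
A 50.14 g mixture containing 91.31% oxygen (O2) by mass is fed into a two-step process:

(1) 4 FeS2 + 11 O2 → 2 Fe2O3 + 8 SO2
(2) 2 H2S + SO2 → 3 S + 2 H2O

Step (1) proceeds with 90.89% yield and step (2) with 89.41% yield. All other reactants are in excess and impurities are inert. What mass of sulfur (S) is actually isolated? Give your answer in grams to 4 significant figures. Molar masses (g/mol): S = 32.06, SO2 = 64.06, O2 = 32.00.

81.33 g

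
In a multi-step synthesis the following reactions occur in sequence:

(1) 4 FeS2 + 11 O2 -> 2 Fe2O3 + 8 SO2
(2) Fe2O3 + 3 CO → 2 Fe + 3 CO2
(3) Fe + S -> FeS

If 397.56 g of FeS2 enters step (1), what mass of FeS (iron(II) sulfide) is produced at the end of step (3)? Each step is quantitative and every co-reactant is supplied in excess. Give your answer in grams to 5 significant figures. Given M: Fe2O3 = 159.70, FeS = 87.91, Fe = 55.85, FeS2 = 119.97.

291.32 g

n(FeS2) = 397.56 / 119.97 = 3.31383 mol.
Reaction (1): FeS2→Fe2O3 ratio 4:2 ⇒ n(Fe2O3) = 1.65691 mol.
Reaction (2): Fe2O3→Fe ratio 1:2 ⇒ n(Fe) = 3.31383 mol.
Reaction (3): Fe→FeS ratio 1:1 ⇒ n(FeS) = 3.31383 mol.
Mass of FeS = 3.31383 × 87.91 = 291.319 g.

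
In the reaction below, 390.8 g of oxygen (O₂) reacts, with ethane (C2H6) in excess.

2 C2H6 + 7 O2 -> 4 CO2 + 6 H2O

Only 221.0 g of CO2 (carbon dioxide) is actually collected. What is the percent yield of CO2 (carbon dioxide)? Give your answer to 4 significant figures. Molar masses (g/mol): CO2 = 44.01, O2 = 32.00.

71.96 %

n(O2) = 390.80 g / 32.00 g/mol = 12.213 mol.
From the equation the O2:CO2 mole ratio is 7:4, so n(CO2) = 12.213 × 4/7 = 6.9786 mol.
Mass of CO2 = 6.9786 mol × 44.01 g/mol = 307.13 g.
This is the theoretical yield. Percent yield = 221.0 g / 307.13 g × 100% = 71.957%.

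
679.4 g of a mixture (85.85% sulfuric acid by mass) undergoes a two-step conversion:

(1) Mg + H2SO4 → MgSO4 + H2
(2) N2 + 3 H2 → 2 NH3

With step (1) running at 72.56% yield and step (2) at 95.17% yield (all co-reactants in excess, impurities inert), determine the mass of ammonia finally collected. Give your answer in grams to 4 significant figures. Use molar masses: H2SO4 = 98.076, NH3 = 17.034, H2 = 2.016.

46.64 g

Pure H2SO4 = 679.4 × 0.8585 = 583.26 g.
n(H2SO4) = 583.26 / 98.076 = 5.9471 mol.
Step 1 (H2SO4:H2 = 1:1): theoretical n(H2) = 5.9471 mol; at 72.56% yield, n(H2) = 4.3152 mol.
Step 2 (H2:NH3 = 3:2): theoretical n(NH3) = 2.8768 mol, so theoretical mass = 2.8768 × 17.034 = 49.003 g.
At 95.17% yield, actual mass of NH3 = 49.003 × 0.9517 = 46.636 g.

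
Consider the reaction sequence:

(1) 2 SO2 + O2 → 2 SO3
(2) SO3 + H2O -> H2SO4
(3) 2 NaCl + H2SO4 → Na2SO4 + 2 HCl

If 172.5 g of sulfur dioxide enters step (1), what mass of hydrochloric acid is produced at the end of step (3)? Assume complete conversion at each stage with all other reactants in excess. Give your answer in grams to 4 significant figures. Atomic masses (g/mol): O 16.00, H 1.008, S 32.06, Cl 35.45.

M(SO2) = 32.06 + 2(16.00) = 64.06 g/mol.
M(HCl) = 1.008 + 35.45 = 36.458 g/mol.
n(SO2) = 172.5 / 64.06 = 2.6928 mol.
Reaction (1): SO2→SO3 ratio 2:2 ⇒ n(SO3) = 2.6928 mol.
Reaction (2): SO3→H2SO4 ratio 1:1 ⇒ n(H2SO4) = 2.6928 mol.
Reaction (3): H2SO4→HCl ratio 1:2 ⇒ n(HCl) = 5.3856 mol.
Mass of HCl = 5.3856 × 36.458 = 196.35 g.

196.3 g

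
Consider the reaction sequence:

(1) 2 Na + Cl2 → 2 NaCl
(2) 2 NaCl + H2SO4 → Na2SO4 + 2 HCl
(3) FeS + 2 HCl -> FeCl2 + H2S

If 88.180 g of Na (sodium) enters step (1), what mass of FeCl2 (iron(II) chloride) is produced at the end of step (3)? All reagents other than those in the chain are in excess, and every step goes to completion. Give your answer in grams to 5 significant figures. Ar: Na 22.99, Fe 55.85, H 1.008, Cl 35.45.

M(Na) = 22.99 g/mol.
M(FeCl2) = 55.85 + 2(35.45) = 126.75 g/mol.
n(Na) = 88.180 / 22.99 = 3.83558 mol.
Reaction (1): Na→NaCl ratio 2:2 ⇒ n(NaCl) = 3.83558 mol.
Reaction (2): NaCl→HCl ratio 2:2 ⇒ n(HCl) = 3.83558 mol.
Reaction (3): HCl→FeCl2 ratio 2:1 ⇒ n(FeCl2) = 1.91779 mol.
Mass of FeCl2 = 1.91779 × 126.75 = 243.080 g.

243.08 g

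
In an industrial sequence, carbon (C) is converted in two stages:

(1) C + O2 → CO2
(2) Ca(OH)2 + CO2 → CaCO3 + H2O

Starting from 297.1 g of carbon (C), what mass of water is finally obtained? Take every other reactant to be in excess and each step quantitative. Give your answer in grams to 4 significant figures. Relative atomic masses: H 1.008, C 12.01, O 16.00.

445.7 g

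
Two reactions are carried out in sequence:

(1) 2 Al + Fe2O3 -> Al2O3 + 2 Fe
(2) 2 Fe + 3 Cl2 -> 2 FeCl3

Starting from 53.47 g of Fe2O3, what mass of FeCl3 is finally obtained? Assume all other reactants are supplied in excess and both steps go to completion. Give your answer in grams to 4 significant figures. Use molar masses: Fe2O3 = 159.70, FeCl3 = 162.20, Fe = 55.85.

108.6 g

n(Fe2O3) = 53.470 / 159.70 = 0.33482 mol.
Step 1 gives a 1:2 ratio of Fe2O3 to Fe, so n(Fe) = 0.66963 mol.
In step 2 the Fe:FeCl3 ratio is 2:2, so n(FeCl3) = 0.66963 mol.
Mass of FeCl3 = 0.66963 × 162.20 = 108.61 g.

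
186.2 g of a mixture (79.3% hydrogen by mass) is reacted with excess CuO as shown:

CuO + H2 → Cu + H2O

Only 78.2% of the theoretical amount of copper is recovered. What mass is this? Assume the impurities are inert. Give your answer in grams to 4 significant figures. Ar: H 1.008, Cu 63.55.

3640 g

Pure H2 available = 186.2 g × 0.793 = 147.66 g.
M(H2) = 2(1.008) = 2.016 g/mol.
M(Cu) = 63.55 g/mol.
n(H2) = 147.66 g / 2.016 g/mol = 73.242 mol.
From the equation the H2:Cu mole ratio is 1:1, so n(Cu) = 73.242 × 1/1 = 73.242 mol.
Mass of Cu = 73.242 mol × 63.55 g/mol = 4654.6 g.
Actual mass collected = 4654.6 g × 0.782 = 3639.9 g.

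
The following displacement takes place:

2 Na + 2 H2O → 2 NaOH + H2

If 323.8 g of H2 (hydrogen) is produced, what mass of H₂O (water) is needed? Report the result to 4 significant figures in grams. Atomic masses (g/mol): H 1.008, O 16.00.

M(H2) = 2(1.008) = 2.016 g/mol.
M(H2O) = 2(1.008) + 16.00 = 18.016 g/mol.
n(H2) = 323.80 g / 2.016 g/mol = 160.62 mol.
From the equation the H2:H2O mole ratio is 1:2, so n(H2O) = 160.62 × 2/1 = 321.23 mol.
Mass of H2O = 321.23 mol × 18.016 g/mol = 5787.3 g.

5787 g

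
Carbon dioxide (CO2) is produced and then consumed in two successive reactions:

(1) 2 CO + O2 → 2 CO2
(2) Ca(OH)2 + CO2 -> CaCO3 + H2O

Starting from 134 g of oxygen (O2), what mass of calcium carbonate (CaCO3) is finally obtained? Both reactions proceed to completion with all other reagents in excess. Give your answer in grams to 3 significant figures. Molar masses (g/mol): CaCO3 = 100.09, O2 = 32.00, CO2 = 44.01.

n(O2) = 134.0 / 32.00 = 4.188 mol.
Step 1 gives a 1:2 ratio of O2 to CO2, so n(CO2) = 8.375 mol.
In step 2 the CO2:CaCO3 ratio is 1:1, so n(CaCO3) = 8.375 mol.
Mass of CaCO3 = 8.375 × 100.09 = 838.3 g.

838 g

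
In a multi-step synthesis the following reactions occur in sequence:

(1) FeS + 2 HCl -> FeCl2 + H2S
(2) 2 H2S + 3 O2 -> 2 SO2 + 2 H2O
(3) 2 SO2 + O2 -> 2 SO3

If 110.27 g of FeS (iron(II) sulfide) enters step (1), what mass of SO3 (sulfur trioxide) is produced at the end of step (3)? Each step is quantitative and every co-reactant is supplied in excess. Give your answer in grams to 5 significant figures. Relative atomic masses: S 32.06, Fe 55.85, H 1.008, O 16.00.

100.42 g

M(FeS) = 55.85 + 32.06 = 87.91 g/mol.
M(SO3) = 32.06 + 3(16.00) = 80.06 g/mol.
n(FeS) = 110.27 / 87.91 = 1.25435 mol.
Reaction (1): FeS→H2S ratio 1:1 ⇒ n(H2S) = 1.25435 mol.
Reaction (2): H2S→SO2 ratio 2:2 ⇒ n(SO2) = 1.25435 mol.
Reaction (3): SO2→SO3 ratio 2:2 ⇒ n(SO3) = 1.25435 mol.
Mass of SO3 = 1.25435 × 80.06 = 100.423 g.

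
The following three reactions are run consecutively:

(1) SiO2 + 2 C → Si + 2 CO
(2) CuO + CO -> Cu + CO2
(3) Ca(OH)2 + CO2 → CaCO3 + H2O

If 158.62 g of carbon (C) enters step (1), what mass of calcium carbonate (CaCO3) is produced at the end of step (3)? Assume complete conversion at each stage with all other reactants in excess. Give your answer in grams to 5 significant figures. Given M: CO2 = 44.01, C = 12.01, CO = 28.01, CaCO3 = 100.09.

1321.9 g

n(C) = 158.62 / 12.01 = 13.2073 mol.
Reaction (1): C→CO ratio 2:2 ⇒ n(CO) = 13.2073 mol.
Reaction (2): CO→CO2 ratio 1:1 ⇒ n(CO2) = 13.2073 mol.
Reaction (3): CO2→CaCO3 ratio 1:1 ⇒ n(CaCO3) = 13.2073 mol.
Mass of CaCO3 = 13.2073 × 100.09 = 1321.92 g.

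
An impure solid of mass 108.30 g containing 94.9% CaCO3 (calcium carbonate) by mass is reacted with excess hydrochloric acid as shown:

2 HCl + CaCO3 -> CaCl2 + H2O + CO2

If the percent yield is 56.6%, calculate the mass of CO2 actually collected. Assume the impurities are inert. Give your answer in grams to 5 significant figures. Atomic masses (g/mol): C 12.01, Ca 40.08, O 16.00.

Pure CaCO3 available = 108.30 g × 0.949 = 102.777 g.
M(CaCO3) = 40.08 + 12.01 + 3(16.00) = 100.09 g/mol.
M(CO2) = 12.01 + 2(16.00) = 44.01 g/mol.
n(CaCO3) = 102.777 g / 100.09 g/mol = 1.02684 mol.
From the equation the CaCO3:CO2 mole ratio is 1:1, so n(CO2) = 1.02684 × 1/1 = 1.02684 mol.
Mass of CO2 = 1.02684 mol × 44.01 g/mol = 45.1914 g.
Actual mass collected = 45.1914 g × 0.566 = 25.5783 g.

25.578 g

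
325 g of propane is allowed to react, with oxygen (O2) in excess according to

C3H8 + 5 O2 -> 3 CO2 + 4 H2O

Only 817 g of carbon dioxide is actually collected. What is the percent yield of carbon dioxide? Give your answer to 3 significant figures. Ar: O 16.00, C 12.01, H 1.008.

M(C3H8) = 3(12.01) + 8(1.008) = 44.094 g/mol.
M(CO2) = 12.01 + 2(16.00) = 44.01 g/mol.
n(C3H8) = 325.0 g / 44.094 g/mol = 7.371 mol.
From the equation the C3H8:CO2 mole ratio is 1:3, so n(CO2) = 7.371 × 3/1 = 22.11 mol.
Mass of CO2 = 22.11 mol × 44.01 g/mol = 973.1 g.
This is the theoretical yield. Percent yield = 817 g / 973.1 g × 100% = 83.95%.

84.0 %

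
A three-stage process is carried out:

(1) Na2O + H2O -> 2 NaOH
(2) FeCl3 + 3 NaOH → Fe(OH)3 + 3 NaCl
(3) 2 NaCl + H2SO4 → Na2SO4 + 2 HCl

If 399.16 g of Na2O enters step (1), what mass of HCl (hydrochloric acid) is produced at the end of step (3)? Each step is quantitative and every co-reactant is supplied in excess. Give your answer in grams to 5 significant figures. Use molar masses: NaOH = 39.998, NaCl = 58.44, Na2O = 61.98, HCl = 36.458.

469.59 g

n(Na2O) = 399.16 / 61.98 = 6.44014 mol.
Reaction (1): Na2O→NaOH ratio 1:2 ⇒ n(NaOH) = 12.8803 mol.
Reaction (2): NaOH→NaCl ratio 3:3 ⇒ n(NaCl) = 12.8803 mol.
Reaction (3): NaCl→HCl ratio 2:2 ⇒ n(HCl) = 12.8803 mol.
Mass of HCl = 12.8803 × 36.458 = 469.589 g.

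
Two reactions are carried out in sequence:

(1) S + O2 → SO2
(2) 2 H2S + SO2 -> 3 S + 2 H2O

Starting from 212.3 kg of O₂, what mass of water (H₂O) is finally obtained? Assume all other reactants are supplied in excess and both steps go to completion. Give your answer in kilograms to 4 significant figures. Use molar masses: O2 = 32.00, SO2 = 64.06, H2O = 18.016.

239.0 kg

212.3 kg = 212300 g.
n(O2) = 212300 / 32.00 = 6634.4 mol.
Step 1 gives a 1:1 ratio of O2 to SO2, so n(SO2) = 6634.4 mol.
In step 2 the SO2:H2O ratio is 1:2, so n(H2O) = 13269 mol.
Mass of H2O = 13269 × 18.016 = 239050 g = 239.0 kg.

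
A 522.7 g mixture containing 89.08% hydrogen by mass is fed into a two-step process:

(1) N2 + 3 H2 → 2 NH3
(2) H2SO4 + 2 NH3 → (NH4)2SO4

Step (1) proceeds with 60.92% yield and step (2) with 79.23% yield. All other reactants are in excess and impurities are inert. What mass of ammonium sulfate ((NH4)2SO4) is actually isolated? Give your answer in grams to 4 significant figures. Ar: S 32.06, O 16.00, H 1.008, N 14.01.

Pure H2 = 522.7 × 0.8908 = 465.62 g.
M(H2) = 2(1.008) = 2.016 g/mol.
M((NH4)2SO4) = 2(14.01) + 8(1.008) + 32.06 + 4(16.00) = 132.144 g/mol.
n(H2) = 465.62 / 2.016 = 230.96 mol.
Step 1 (H2:NH3 = 3:2): theoretical n(NH3) = 153.98 mol; at 60.92% yield, n(NH3) = 93.802 mol.
Step 2 (NH3:(NH4)2SO4 = 2:1): theoretical n((NH4)2SO4) = 46.901 mol, so theoretical mass = 46.901 × 132.144 = 6197.7 g.
At 79.23% yield, actual mass of (NH4)2SO4 = 6197.7 × 0.7923 = 4910.4 g.

4910 g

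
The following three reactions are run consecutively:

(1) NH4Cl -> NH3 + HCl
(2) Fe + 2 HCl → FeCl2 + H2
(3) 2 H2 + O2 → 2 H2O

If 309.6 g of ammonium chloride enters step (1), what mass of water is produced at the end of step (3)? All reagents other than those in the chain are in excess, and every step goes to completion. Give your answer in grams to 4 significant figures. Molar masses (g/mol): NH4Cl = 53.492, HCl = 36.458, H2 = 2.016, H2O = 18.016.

n(NH4Cl) = 309.6 / 53.492 = 5.7878 mol.
Reaction (1): NH4Cl→HCl ratio 1:1 ⇒ n(HCl) = 5.7878 mol.
Reaction (2): HCl→H2 ratio 2:1 ⇒ n(H2) = 2.8939 mol.
Reaction (3): H2→H2O ratio 2:2 ⇒ n(H2O) = 2.8939 mol.
Mass of H2O = 2.8939 × 18.016 = 52.136 g.

52.14 g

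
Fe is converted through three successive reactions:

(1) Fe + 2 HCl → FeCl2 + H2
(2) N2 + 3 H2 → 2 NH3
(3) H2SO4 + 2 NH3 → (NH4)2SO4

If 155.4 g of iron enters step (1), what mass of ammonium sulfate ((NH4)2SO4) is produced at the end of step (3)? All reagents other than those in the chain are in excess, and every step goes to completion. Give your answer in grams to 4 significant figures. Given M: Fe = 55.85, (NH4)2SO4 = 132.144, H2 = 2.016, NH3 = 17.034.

122.6 g

n(Fe) = 155.4 / 55.85 = 2.7825 mol.
Reaction (1): Fe→H2 ratio 1:1 ⇒ n(H2) = 2.7825 mol.
Reaction (2): H2→NH3 ratio 3:2 ⇒ n(NH3) = 1.8550 mol.
Reaction (3): NH3→(NH4)2SO4 ratio 2:1 ⇒ n((NH4)2SO4) = 0.92748 mol.
Mass of (NH4)2SO4 = 0.92748 × 132.144 = 122.56 g.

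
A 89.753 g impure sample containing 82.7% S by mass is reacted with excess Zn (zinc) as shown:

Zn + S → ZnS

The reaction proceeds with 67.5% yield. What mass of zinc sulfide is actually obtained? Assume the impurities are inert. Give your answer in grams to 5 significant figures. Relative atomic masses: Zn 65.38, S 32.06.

152.28 g

Pure S available = 89.753 g × 0.827 = 74.2257 g.
M(S) = 32.06 g/mol.
M(ZnS) = 65.38 + 32.06 = 97.44 g/mol.
n(S) = 74.2257 g / 32.06 g/mol = 2.31521 mol.
From the equation the S:ZnS mole ratio is 1:1, so n(ZnS) = 2.31521 × 1/1 = 2.31521 mol.
Mass of ZnS = 2.31521 mol × 97.44 g/mol = 225.594 g.
Actual mass collected = 225.594 g × 0.675 = 152.276 g.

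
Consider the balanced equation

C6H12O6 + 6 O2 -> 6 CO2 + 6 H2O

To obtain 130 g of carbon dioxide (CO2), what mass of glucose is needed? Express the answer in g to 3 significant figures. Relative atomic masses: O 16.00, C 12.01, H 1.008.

88.7 g

M(CO2) = 12.01 + 2(16.00) = 44.01 g/mol.
M(C6H12O6) = 6(12.01) + 12(1.008) + 6(16.00) = 180.156 g/mol.
n(CO2) = 130.0 g / 44.01 g/mol = 2.954 mol.
From the equation the CO2:C6H12O6 mole ratio is 6:1, so n(C6H12O6) = 2.954 × 1/6 = 0.4923 mol.
Mass of C6H12O6 = 0.4923 mol × 180.156 g/mol = 88.69 g.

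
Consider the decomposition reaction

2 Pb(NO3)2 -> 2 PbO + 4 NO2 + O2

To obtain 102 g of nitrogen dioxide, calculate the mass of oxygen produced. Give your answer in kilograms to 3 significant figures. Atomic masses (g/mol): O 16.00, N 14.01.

M(NO2) = 14.01 + 2(16.00) = 46.01 g/mol.
M(O2) = 2(16.00) = 32.00 g/mol.
n(NO2) = 102.0 g / 46.01 g/mol = 2.217 mol.
From the equation the NO2:O2 mole ratio is 4:1, so n(O2) = 2.217 × 1/4 = 0.5542 mol.
Mass of O2 = 0.5542 mol × 32.00 g/mol = 17.74 g.
Converting to kg: 17.74 g = 0.0177 kg.

0.0177 kg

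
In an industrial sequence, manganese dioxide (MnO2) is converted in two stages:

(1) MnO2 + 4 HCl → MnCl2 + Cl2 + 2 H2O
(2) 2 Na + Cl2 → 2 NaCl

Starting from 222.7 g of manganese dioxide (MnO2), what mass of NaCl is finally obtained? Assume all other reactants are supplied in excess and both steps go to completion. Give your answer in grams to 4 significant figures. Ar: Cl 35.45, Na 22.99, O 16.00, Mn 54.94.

299.4 g

M(MnO2) = 54.94 + 2(16.00) = 86.94 g/mol.
M(NaCl) = 22.99 + 35.45 = 58.44 g/mol.
n(MnO2) = 222.70 / 86.94 = 2.5615 mol.
Step 1 gives a 1:1 ratio of MnO2 to Cl2, so n(Cl2) = 2.5615 mol.
In step 2 the Cl2:NaCl ratio is 1:2, so n(NaCl) = 5.1231 mol.
Mass of NaCl = 5.1231 × 58.44 = 299.39 g.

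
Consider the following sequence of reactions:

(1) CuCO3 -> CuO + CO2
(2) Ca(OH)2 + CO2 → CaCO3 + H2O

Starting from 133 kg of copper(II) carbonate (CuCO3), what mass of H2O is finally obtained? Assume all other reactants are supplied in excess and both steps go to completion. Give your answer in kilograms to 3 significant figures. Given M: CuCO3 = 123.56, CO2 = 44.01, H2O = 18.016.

133 kg = 133000 g.
n(CuCO3) = 133000 / 123.56 = 1076 mol.
Step 1 gives a 1:1 ratio of CuCO3 to CO2, so n(CO2) = 1076 mol.
In step 2 the CO2:H2O ratio is 1:1, so n(H2O) = 1076 mol.
Mass of H2O = 1076 × 18.016 = 19390 g = 19.4 kg.

19.4 kg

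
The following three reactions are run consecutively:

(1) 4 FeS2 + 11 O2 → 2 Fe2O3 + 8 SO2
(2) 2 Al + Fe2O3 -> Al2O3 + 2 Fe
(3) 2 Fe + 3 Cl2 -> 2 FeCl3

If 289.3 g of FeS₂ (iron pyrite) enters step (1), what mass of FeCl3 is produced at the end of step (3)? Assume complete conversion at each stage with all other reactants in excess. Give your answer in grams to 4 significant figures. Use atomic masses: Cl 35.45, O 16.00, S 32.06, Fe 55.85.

M(FeS2) = 55.85 + 2(32.06) = 119.97 g/mol.
M(FeCl3) = 55.85 + 3(35.45) = 162.20 g/mol.
n(FeS2) = 289.3 / 119.97 = 2.4114 mol.
Reaction (1): FeS2→Fe2O3 ratio 4:2 ⇒ n(Fe2O3) = 1.2057 mol.
Reaction (2): Fe2O3→Fe ratio 1:2 ⇒ n(Fe) = 2.4114 mol.
Reaction (3): Fe→FeCl3 ratio 2:2 ⇒ n(FeCl3) = 2.4114 mol.
Mass of FeCl3 = 2.4114 × 162.20 = 391.13 g.

391.1 g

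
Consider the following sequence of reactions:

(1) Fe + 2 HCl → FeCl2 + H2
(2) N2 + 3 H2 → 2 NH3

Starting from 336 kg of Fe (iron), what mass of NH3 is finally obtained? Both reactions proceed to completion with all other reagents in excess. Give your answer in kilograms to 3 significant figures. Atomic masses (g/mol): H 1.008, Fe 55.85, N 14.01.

M(Fe) = 55.85 g/mol.
M(NH3) = 14.01 + 3(1.008) = 17.034 g/mol.
336 kg = 336000 g.
n(Fe) = 336000 / 55.85 = 6016 mol.
Step 1 gives a 1:1 ratio of Fe to H2, so n(H2) = 6016 mol.
In step 2 the H2:NH3 ratio is 3:2, so n(NH3) = 4011 mol.
Mass of NH3 = 4011 × 17.034 = 68320 g = 68.3 kg.

68.3 kg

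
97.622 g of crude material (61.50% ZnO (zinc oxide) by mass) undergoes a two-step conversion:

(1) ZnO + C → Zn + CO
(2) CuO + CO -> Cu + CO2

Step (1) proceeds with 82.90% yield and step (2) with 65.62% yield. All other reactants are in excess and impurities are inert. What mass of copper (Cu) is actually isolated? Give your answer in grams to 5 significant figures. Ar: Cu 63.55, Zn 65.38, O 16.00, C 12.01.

Pure ZnO = 97.622 × 0.6150 = 60.0375 g.
M(ZnO) = 65.38 + 16.00 = 81.38 g/mol.
M(Cu) = 63.55 g/mol.
n(ZnO) = 60.0375 / 81.38 = 0.737743 mol.
Step 1 (ZnO:CO = 1:1): theoretical n(CO) = 0.737743 mol; at 82.90% yield, n(CO) = 0.611589 mol.
Step 2 (CO:Cu = 1:1): theoretical n(Cu) = 0.611589 mol, so theoretical mass = 0.611589 × 63.55 = 38.8665 g.
At 65.62% yield, actual mass of Cu = 38.8665 × 0.6562 = 25.5042 g.

25.504 g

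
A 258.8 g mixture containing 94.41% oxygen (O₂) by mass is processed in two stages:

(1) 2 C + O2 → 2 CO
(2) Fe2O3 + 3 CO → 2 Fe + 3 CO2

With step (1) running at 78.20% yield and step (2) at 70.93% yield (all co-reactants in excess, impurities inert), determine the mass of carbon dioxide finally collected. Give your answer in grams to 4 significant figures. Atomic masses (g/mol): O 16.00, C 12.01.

372.8 g

Pure O2 = 258.8 × 0.9441 = 244.33 g.
M(O2) = 2(16.00) = 32.00 g/mol.
M(CO2) = 12.01 + 2(16.00) = 44.01 g/mol.
n(O2) = 244.33 / 32.00 = 7.6354 mol.
Step 1 (O2:CO = 1:2): theoretical n(CO) = 15.271 mol; at 78.20% yield, n(CO) = 11.942 mol.
Step 2 (CO:CO2 = 3:3): theoretical n(CO2) = 11.942 mol, so theoretical mass = 11.942 × 44.01 = 525.56 g.
At 70.93% yield, actual mass of CO2 = 525.56 × 0.7093 = 372.78 g.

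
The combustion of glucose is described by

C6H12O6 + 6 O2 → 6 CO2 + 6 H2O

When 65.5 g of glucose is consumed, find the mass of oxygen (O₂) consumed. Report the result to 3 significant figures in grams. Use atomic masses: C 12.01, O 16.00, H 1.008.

69.8 g

M(C6H12O6) = 6(12.01) + 12(1.008) + 6(16.00) = 180.156 g/mol.
M(O2) = 2(16.00) = 32.00 g/mol.
n(C6H12O6) = 65.50 g / 180.156 g/mol = 0.3636 mol.
From the equation the C6H12O6:O2 mole ratio is 1:6, so n(O2) = 0.3636 × 6/1 = 2.181 mol.
Mass of O2 = 2.181 mol × 32.00 g/mol = 69.81 g.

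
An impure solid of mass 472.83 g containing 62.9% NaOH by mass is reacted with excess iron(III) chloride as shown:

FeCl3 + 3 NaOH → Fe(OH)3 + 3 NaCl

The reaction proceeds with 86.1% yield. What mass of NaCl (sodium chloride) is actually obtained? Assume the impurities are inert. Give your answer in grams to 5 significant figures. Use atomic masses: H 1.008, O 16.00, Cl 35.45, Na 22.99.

374.14 g

Pure NaOH available = 472.83 g × 0.629 = 297.410 g.
M(NaOH) = 22.99 + 16.00 + 1.008 = 39.998 g/mol.
M(NaCl) = 22.99 + 35.45 = 58.44 g/mol.
n(NaOH) = 297.410 g / 39.998 g/mol = 7.43562 mol.
From the equation the NaOH:NaCl mole ratio is 3:3, so n(NaCl) = 7.43562 × 3/3 = 7.43562 mol.
Mass of NaCl = 7.43562 mol × 58.44 g/mol = 434.538 g.
Actual mass collected = 434.538 g × 0.861 = 374.137 g.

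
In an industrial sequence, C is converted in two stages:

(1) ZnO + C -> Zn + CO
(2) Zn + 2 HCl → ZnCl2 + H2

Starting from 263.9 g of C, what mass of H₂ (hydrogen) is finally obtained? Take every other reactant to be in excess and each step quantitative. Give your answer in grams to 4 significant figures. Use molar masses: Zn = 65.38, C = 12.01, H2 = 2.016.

n(C) = 263.90 / 12.01 = 21.973 mol.
Step 1 gives a 1:1 ratio of C to Zn, so n(Zn) = 21.973 mol.
In step 2 the Zn:H2 ratio is 1:1, so n(H2) = 21.973 mol.
Mass of H2 = 21.973 × 2.016 = 44.298 g.

44.30 g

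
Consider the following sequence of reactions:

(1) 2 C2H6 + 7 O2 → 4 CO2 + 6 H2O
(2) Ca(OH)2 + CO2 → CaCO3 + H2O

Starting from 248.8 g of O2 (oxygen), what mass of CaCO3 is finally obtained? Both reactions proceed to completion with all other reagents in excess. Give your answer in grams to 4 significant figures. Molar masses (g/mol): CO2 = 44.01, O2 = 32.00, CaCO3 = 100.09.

444.7 g

n(O2) = 248.80 / 32.00 = 7.7750 mol.
Step 1 gives a 7:4 ratio of O2 to CO2, so n(CO2) = 4.4429 mol.
In step 2 the CO2:CaCO3 ratio is 1:1, so n(CaCO3) = 4.4429 mol.
Mass of CaCO3 = 4.4429 × 100.09 = 444.69 g.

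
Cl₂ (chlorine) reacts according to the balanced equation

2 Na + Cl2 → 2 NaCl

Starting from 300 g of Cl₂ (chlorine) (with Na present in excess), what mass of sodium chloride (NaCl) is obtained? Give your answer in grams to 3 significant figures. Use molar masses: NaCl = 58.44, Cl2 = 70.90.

n(Cl2) = 300.0 g / 70.90 g/mol = 4.231 mol.
From the equation the Cl2:NaCl mole ratio is 1:2, so n(NaCl) = 4.231 × 2/1 = 8.463 mol.
Mass of NaCl = 8.463 mol × 58.44 g/mol = 494.6 g.

495 g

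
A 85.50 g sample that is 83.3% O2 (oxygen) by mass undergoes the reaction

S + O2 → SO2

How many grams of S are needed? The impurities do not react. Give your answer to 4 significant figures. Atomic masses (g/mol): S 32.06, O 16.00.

71.36 g

Mass of pure O2 = 85.50 g × 0.833 = 71.221 g.
M(O2) = 2(16.00) = 32.00 g/mol.
M(S) = 32.06 g/mol.
n(O2) = 71.221 g / 32.00 g/mol = 2.2257 mol.
From the equation the O2:S mole ratio is 1:1, so n(S) = 2.2257 × 1/1 = 2.2257 mol.
Mass of S = 2.2257 mol × 32.06 g/mol = 71.355 g.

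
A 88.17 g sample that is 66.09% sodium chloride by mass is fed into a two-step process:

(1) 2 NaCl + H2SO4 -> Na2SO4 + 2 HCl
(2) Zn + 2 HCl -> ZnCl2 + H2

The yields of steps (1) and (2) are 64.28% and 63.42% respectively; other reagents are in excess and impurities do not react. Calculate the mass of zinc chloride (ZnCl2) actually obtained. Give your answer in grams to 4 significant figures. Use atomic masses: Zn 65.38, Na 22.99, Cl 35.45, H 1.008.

27.70 g

Pure NaCl = 88.17 × 0.6609 = 58.272 g.
M(NaCl) = 22.99 + 35.45 = 58.44 g/mol.
M(ZnCl2) = 65.38 + 2(35.45) = 136.28 g/mol.
n(NaCl) = 58.272 / 58.44 = 0.99712 mol.
Step 1 (NaCl:HCl = 2:2): theoretical n(HCl) = 0.99712 mol; at 64.28% yield, n(HCl) = 0.64095 mol.
Step 2 (HCl:ZnCl2 = 2:1): theoretical n(ZnCl2) = 0.32047 mol, so theoretical mass = 0.32047 × 136.28 = 43.674 g.
At 63.42% yield, actual mass of ZnCl2 = 43.674 × 0.6342 = 27.698 g.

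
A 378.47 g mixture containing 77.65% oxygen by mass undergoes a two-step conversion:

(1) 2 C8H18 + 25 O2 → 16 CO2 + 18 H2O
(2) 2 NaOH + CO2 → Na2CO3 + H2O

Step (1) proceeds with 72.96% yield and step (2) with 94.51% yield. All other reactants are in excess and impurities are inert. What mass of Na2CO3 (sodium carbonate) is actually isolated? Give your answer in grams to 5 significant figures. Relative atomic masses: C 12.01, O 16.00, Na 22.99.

429.57 g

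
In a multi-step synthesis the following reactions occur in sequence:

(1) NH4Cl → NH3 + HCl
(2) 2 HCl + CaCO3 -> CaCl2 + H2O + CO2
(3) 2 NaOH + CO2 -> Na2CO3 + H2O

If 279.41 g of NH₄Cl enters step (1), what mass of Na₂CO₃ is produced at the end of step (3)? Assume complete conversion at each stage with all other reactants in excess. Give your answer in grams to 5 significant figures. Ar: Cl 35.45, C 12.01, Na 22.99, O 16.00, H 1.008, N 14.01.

M(NH4Cl) = 14.01 + 4(1.008) + 35.45 = 53.492 g/mol.
M(Na2CO3) = 2(22.99) + 12.01 + 3(16.00) = 105.99 g/mol.
n(NH4Cl) = 279.41 / 53.492 = 5.22340 mol.
Reaction (1): NH4Cl→HCl ratio 1:1 ⇒ n(HCl) = 5.22340 mol.
Reaction (2): HCl→CO2 ratio 2:1 ⇒ n(CO2) = 2.61170 mol.
Reaction (3): CO2→Na2CO3 ratio 1:1 ⇒ n(Na2CO3) = 2.61170 mol.
Mass of Na2CO3 = 2.61170 × 105.99 = 276.814 g.

276.81 g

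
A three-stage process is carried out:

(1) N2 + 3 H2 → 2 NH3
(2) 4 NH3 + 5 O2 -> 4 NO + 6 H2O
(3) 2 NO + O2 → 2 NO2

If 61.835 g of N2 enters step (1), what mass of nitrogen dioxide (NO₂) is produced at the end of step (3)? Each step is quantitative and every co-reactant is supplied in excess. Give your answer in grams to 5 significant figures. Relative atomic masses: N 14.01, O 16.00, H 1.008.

M(N2) = 2(14.01) = 28.02 g/mol.
M(NO2) = 14.01 + 2(16.00) = 46.01 g/mol.
n(N2) = 61.835 / 28.02 = 2.20682 mol.
Reaction (1): N2→NH3 ratio 1:2 ⇒ n(NH3) = 4.41363 mol.
Reaction (2): NH3→NO ratio 4:4 ⇒ n(NO) = 4.41363 mol.
Reaction (3): NO→NO2 ratio 2:2 ⇒ n(NO2) = 4.41363 mol.
Mass of NO2 = 4.41363 × 46.01 = 203.071 g.

203.07 g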